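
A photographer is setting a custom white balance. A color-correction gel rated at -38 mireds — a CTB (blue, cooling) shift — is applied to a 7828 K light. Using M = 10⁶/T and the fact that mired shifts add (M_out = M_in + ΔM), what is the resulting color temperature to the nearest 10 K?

11140 K

M_in = 10⁶/7828 = 127.75 mireds.
M_out = 127.75 + (-38) = 89.75 mireds.
T_out = 10⁶/89.75 = 11142.5 K → 11140 K.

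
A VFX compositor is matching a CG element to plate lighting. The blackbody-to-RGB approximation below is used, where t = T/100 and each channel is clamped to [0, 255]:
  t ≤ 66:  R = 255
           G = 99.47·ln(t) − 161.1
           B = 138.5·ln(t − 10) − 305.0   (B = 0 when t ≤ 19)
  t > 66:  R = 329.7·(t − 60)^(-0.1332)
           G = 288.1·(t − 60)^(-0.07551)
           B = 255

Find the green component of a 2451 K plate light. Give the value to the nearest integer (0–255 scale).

t = 2451/100 = 24.51; the t ≤ 66 branch applies.
G = 99.47·ln 24.51 − 161.1 = 99.47·3.1991 − 161.1 = 157.113.
Rounded: 157.

157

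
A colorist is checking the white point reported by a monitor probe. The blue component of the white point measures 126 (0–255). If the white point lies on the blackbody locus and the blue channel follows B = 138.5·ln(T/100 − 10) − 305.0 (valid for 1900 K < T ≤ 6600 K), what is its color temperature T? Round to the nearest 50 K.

ln(t − 10) = (126 + 305.0) / 138.5 = 3.1119.
t − 10 = e^3.1119 = 22.464, so t = 32.464.
T = 100·t = 3246 K → 3250 K to the nearest 50 K.

3250 K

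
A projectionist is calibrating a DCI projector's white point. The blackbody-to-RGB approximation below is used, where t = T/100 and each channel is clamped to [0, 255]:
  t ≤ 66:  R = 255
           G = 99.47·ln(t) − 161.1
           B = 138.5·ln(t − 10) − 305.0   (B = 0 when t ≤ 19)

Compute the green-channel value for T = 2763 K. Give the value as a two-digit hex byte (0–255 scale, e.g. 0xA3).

0xA9

t = 2763/100 = 27.63; the t ≤ 66 branch applies.
G = 99.47·ln 27.63 − 161.1 = 99.47·3.3189 − 161.1 = 169.031.
Rounded: 169; in hex, 0xA9.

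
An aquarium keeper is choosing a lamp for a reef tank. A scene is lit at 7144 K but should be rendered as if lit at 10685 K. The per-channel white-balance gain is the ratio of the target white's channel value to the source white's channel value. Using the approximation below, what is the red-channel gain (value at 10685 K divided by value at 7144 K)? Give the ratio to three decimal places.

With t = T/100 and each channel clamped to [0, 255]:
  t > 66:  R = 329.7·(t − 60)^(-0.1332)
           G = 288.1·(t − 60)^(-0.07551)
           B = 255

0.829

At 7144 K (t = 71.44):
  R = 329.7·(71.44 − 60)^(-0.1332) = 329.7·11.44^(-0.1332) = 329.7·0.72280 = 238.307.
At 10685 K (t = 106.85):
  R = 329.7·(106.85 − 60)^(-0.1332) = 329.7·46.85^(-0.1332) = 329.7·0.59905 = 197.506.
Gain = 197.506 / 238.307 = 0.8288 → 0.829.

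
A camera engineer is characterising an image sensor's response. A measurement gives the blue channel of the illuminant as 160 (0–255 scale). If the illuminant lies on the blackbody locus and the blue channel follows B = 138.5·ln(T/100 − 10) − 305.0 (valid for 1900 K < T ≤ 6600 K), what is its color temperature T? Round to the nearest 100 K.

3900 K

ln(t − 10) = (160 + 305.0) / 138.5 = 3.3574.
t − 10 = e^3.3574 = 28.714, so t = 38.714.
T = 100·t = 3871 K → 3900 K to the nearest 100 K.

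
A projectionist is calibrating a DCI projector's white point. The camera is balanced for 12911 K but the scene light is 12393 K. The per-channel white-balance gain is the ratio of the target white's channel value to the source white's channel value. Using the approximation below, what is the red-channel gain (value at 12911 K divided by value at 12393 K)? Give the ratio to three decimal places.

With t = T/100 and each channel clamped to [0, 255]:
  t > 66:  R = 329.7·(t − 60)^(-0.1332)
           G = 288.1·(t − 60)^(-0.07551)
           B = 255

At 12393 K (t = 123.93):
  R = 329.7·(123.93 − 60)^(-0.1332) = 329.7·63.93^(-0.1332) = 329.7·0.57475 = 189.496.
At 12911 K (t = 129.11):
  R = 329.7·(129.11 − 60)^(-0.1332) = 329.7·69.11^(-0.1332) = 329.7·0.56882 = 187.539.
Gain = 187.539 / 189.496 = 0.9897 → 0.990.

0.990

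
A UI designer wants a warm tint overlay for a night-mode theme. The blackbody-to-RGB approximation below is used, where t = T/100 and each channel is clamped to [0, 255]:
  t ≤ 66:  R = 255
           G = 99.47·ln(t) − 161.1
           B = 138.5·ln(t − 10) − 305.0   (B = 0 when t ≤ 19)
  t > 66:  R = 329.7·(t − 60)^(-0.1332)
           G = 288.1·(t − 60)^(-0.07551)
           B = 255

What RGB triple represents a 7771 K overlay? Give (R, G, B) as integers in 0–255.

(225, 232, 255)

t = 7771/100 = 77.71; the t > 66 branch applies.
R = 329.7·(77.71 − 60)^(-0.1332) = 329.7·17.71^(-0.1332) = 329.7·0.68193 = 224.831.
G = 288.1·(77.71 − 60)^(-0.07551) = 288.1·17.71^(-0.07551) = 288.1·0.80491 = 231.894.
B = 255 by definition for t > 66.
Rounded: (225, 232, 255).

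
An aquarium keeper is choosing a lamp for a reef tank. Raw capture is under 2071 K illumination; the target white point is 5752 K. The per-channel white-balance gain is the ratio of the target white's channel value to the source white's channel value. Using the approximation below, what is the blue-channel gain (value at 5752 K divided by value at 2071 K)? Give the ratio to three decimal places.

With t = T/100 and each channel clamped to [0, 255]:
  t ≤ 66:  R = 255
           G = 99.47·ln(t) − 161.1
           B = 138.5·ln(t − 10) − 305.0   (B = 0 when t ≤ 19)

9.816

At 2071 K (t = 20.71):
  B = 138.5·ln(20.71 − 10) − 305.0 = 138.5·ln 10.71 − 305.0 = 138.5·2.3712 − 305.0 = 23.408.
At 5752 K (t = 57.52):
  B = 138.5·ln(57.52 − 10) − 305.0 = 138.5·ln 47.52 − 305.0 = 138.5·3.8612 − 305.0 = 229.769.
Gain = 229.769 / 23.408 = 9.8158 → 9.816.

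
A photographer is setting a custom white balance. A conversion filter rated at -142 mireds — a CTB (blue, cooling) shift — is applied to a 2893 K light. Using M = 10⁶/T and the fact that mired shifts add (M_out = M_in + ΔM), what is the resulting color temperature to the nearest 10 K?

M_in = 10⁶/2893 = 345.66 mireds.
M_out = 345.66 + (-142) = 203.66 mireds.
T_out = 10⁶/203.66 = 4910.1 K → 4910 K.

4910 K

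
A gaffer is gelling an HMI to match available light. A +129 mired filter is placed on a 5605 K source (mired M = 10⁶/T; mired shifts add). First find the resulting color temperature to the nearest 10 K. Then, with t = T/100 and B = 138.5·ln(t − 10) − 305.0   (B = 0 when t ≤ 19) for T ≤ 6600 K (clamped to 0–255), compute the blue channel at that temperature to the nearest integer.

126

M_in = 10⁶/5605 = 178.41; M_out = 178.41 + (+129) = 307.41.
T_out = 10⁶/307.41 = 3253.0 K → 3250 K; t = 32.5.
B = 138.5·ln(32.5 − 10) − 305.0 = 138.5·ln 22.5 − 305.0 = 138.5·3.1135 − 305.0 = 126.222.
Rounded: 126.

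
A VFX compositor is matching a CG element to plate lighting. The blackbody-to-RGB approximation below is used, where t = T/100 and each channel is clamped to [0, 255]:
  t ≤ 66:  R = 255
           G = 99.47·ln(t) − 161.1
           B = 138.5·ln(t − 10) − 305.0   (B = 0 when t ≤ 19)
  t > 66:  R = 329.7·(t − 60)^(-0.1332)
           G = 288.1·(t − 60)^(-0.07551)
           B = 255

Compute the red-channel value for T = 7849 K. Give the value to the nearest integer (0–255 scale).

224

t = 7849/100 = 78.49; the t > 66 branch applies.
R = 329.7·(78.49 − 60)^(-0.1332) = 329.7·18.49^(-0.1332) = 329.7·0.67802 = 223.544.
Rounded: 224.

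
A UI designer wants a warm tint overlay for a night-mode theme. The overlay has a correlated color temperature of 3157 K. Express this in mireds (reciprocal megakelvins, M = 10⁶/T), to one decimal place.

316.8 mireds

M = 10⁶ / 3157 = 316.756 → 316.8 mireds.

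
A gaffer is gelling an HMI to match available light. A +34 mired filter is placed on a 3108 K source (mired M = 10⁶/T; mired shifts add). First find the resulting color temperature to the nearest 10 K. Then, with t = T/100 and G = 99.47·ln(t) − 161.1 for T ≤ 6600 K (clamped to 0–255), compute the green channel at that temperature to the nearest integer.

M_in = 10⁶/3108 = 321.75; M_out = 321.75 + (+34) = 355.75.
T_out = 10⁶/355.75 = 2811.0 K → 2810 K; t = 28.1.
G = 99.47·ln 28.1 − 161.1 = 99.47·3.3358 − 161.1 = 170.709.
Rounded: 171.

171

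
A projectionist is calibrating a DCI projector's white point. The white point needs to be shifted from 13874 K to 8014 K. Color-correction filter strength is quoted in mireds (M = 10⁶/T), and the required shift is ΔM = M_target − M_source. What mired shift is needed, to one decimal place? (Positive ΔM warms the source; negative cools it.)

+52.7 mireds

M_source = 10⁶/13874 = 72.077; M_target = 10⁶/8014 = 124.782.
ΔM = 124.782 − 72.077 = 52.704 → +52.7 mireds, a warming shift.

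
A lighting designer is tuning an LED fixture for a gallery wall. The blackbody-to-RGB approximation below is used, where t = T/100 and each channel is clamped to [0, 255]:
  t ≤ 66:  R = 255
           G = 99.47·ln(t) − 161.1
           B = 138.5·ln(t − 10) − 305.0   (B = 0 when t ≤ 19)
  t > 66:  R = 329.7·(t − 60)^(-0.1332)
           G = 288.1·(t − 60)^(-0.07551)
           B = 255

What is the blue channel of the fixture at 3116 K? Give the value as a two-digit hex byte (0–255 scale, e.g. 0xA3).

t = 3116/100 = 31.16; the t ≤ 66 branch applies.
B = 138.5·ln(31.16 − 10) − 305.0 = 138.5·ln 21.16 − 305.0 = 138.5·3.0521 − 305.0 = 117.718.
Rounded: 118; in hex, 0x76.

0x76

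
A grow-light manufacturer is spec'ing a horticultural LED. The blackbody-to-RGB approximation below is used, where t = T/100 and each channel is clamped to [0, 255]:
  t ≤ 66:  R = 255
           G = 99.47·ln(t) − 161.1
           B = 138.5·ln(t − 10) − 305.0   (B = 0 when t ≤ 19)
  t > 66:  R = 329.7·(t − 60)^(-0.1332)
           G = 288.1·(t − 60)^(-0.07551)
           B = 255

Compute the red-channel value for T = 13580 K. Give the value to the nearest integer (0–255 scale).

t = 13580/100 = 135.8; the t > 66 branch applies.
R = 329.7·(135.8 − 60)^(-0.1332) = 329.7·75.8^(-0.1332) = 329.7·0.56186 = 185.245.
Rounded: 185.

185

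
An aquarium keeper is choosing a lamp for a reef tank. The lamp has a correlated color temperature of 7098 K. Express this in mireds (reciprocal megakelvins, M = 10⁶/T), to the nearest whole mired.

M = 10⁶ / 7098 = 140.885 → 141 mireds.

141 mireds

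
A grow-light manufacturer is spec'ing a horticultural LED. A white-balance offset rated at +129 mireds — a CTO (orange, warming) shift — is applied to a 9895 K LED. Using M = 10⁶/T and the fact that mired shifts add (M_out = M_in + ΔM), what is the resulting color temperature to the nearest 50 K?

M_in = 10⁶/9895 = 101.06 mireds.
M_out = 101.06 + (+129) = 230.06 mireds.
T_out = 10⁶/230.06 = 4346.7 K → 4350 K.

4350 K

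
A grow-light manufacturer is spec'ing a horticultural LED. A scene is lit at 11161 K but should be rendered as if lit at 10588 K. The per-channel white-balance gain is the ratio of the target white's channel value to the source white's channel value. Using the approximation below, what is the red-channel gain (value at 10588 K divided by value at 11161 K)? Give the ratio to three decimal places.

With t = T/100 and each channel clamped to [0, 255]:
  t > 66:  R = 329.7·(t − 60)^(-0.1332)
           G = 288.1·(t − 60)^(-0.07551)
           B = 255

At 11161 K (t = 111.61):
  R = 329.7·(111.61 − 60)^(-0.1332) = 329.7·51.61^(-0.1332) = 329.7·0.59138 = 194.977.
At 10588 K (t = 105.88):
  R = 329.7·(105.88 − 60)^(-0.1332) = 329.7·45.88^(-0.1332) = 329.7·0.60072 = 198.057.
Gain = 198.057 / 194.977 = 1.0158 → 1.016.

1.016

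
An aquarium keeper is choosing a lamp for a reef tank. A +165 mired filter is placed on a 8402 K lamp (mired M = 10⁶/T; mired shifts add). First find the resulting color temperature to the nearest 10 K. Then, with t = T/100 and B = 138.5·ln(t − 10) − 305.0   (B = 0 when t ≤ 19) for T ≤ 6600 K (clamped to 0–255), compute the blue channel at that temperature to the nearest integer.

M_in = 10⁶/8402 = 119.02; M_out = 119.02 + (+165) = 284.02.
T_out = 10⁶/284.02 = 3520.9 K → 3520 K; t = 35.2.
B = 138.5·ln(35.2 − 10) − 305.0 = 138.5·ln 25.2 − 305.0 = 138.5·3.2268 − 305.0 = 141.918.
Rounded: 142.

142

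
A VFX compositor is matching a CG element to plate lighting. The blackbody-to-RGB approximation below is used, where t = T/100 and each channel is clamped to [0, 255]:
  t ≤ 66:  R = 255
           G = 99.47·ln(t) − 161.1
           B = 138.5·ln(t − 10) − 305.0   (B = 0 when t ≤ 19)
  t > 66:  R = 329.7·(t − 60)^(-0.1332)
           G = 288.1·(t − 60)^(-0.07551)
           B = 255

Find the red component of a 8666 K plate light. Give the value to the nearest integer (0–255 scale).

213

t = 8666/100 = 86.66; the t > 66 branch applies.
R = 329.7·(86.66 − 60)^(-0.1332) = 329.7·26.66^(-0.1332) = 329.7·0.64577 = 212.909.
Rounded: 213.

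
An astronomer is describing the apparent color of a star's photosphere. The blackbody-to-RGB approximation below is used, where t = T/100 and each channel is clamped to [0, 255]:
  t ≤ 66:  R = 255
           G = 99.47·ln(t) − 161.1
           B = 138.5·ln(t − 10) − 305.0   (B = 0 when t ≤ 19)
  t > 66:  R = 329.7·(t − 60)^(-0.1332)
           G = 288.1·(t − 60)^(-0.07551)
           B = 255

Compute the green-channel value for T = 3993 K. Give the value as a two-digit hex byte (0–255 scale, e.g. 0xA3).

0xCE

t = 3993/100 = 39.93; the t ≤ 66 branch applies.
G = 99.47·ln 39.93 − 161.1 = 99.47·3.6871 − 161.1 = 205.659.
Rounded: 206; in hex, 0xCE.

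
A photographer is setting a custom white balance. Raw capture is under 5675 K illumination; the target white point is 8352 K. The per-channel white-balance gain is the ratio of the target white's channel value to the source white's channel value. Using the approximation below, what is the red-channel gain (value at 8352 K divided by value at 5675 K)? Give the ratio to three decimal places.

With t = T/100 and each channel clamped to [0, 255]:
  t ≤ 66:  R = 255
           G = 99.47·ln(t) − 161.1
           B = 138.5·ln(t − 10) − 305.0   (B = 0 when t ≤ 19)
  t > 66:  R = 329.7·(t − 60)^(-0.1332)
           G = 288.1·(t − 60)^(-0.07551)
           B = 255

0.849

At 5675 K (t = 56.75):
  R = 255 by definition for t ≤ 66.
At 8352 K (t = 83.52):
  R = 329.7·(83.52 − 60)^(-0.1332) = 329.7·23.52^(-0.1332) = 329.7·0.65664 = 216.493.
Gain = 216.493 / 255.000 = 0.8490 → 0.849.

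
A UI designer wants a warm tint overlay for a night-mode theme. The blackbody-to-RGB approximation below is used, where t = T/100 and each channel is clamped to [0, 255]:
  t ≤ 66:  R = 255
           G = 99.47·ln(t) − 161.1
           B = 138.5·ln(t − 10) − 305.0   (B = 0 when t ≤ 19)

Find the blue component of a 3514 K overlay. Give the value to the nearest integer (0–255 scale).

142

t = 3514/100 = 35.14; the t ≤ 66 branch applies.
B = 138.5·ln(35.14 − 10) − 305.0 = 138.5·ln 25.14 − 305.0 = 138.5·3.2245 − 305.0 = 141.588.
Rounded: 142.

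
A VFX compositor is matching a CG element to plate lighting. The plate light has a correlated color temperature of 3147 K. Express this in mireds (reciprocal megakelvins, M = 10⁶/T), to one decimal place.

M = 10⁶ / 3147 = 317.763 → 317.8 mireds.

317.8 mireds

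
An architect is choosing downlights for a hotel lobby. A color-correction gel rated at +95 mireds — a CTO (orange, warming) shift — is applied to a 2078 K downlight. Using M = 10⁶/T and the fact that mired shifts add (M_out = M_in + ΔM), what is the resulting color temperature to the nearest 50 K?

M_in = 10⁶/2078 = 481.23 mireds.
M_out = 481.23 + (+95) = 576.23 mireds.
T_out = 10⁶/576.23 = 1735.4 K → 1750 K.

1750 K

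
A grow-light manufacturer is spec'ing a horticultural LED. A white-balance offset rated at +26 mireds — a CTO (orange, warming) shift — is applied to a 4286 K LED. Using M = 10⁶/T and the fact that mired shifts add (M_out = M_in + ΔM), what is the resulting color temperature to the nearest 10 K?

M_in = 10⁶/4286 = 233.32 mireds.
M_out = 233.32 + (+26) = 259.32 mireds.
T_out = 10⁶/259.32 = 3856.3 K → 3860 K.

3860 K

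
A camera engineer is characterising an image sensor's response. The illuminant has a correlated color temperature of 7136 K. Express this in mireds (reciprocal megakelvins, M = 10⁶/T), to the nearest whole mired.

M = 10⁶ / 7136 = 140.135 → 140 mireds.

140 mireds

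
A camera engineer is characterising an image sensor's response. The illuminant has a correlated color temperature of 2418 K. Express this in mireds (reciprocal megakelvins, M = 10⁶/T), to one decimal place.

M = 10⁶ / 2418 = 413.565 → 413.6 mireds.

413.6 mireds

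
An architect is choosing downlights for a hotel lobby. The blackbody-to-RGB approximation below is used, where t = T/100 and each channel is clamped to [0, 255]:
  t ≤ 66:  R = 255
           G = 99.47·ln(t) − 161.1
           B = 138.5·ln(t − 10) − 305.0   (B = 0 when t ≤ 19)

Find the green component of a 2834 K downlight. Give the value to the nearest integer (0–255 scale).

172

t = 2834/100 = 28.34; the t ≤ 66 branch applies.
G = 99.47·ln 28.34 − 161.1 = 99.47·3.3443 − 161.1 = 171.555.
Rounded: 172.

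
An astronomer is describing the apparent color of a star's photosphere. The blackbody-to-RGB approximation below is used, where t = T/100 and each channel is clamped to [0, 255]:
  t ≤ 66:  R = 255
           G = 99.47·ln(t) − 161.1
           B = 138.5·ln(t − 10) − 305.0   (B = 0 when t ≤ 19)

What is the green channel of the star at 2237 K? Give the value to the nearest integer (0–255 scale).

t = 2237/100 = 22.37; the t ≤ 66 branch applies.
G = 99.47·ln 22.37 − 161.1 = 99.47·3.1077 − 161.1 = 148.025.
Rounded: 148.

148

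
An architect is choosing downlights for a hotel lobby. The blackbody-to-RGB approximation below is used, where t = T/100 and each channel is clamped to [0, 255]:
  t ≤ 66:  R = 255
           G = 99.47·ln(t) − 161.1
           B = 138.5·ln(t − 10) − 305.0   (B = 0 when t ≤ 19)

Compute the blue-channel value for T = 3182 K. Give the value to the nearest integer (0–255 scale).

t = 3182/100 = 31.82; the t ≤ 66 branch applies.
B = 138.5·ln(31.82 − 10) − 305.0 = 138.5·ln 21.82 − 305.0 = 138.5·3.0828 − 305.0 = 121.972.
Rounded: 122.

122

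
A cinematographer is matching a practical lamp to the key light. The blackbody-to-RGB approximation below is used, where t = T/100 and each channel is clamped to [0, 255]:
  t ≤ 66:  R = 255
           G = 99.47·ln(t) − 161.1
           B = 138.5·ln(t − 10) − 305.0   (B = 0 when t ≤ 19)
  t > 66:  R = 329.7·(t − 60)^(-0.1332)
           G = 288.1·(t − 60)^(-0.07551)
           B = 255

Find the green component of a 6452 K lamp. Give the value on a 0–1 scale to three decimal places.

t = 6452/100 = 64.52; the t ≤ 66 branch applies.
G = 99.47·ln 64.52 − 161.1 = 99.47·4.1670 − 161.1 = 253.389.
On a 0–1 scale: 253.389/255 = 0.9937 → 0.994.

0.994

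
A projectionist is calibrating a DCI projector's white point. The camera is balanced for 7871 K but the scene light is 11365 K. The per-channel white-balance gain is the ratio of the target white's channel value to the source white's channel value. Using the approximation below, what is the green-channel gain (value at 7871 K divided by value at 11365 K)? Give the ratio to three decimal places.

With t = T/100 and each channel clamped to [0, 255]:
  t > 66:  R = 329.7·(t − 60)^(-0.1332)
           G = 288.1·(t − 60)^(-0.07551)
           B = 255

At 11365 K (t = 113.65):
  G = 288.1·(113.65 − 60)^(-0.07551) = 288.1·53.65^(-0.07551) = 288.1·0.74029 = 213.277.
At 7871 K (t = 78.71):
  G = 288.1·(78.71 − 60)^(-0.07551) = 288.1·18.71^(-0.07551) = 288.1·0.80158 = 230.935.
Gain = 230.935 / 213.277 = 1.0828 → 1.083.

1.083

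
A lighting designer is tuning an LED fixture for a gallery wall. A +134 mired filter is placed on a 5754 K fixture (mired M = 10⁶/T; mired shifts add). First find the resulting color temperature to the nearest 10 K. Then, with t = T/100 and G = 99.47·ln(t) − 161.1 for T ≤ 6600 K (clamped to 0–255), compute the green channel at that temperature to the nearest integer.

185

M_in = 10⁶/5754 = 173.79; M_out = 173.79 + (+134) = 307.79.
T_out = 10⁶/307.79 = 3248.9 K → 3250 K; t = 32.5.
G = 99.47·ln 32.5 − 161.1 = 99.47·3.4812 − 161.1 = 185.179.
Rounded: 185.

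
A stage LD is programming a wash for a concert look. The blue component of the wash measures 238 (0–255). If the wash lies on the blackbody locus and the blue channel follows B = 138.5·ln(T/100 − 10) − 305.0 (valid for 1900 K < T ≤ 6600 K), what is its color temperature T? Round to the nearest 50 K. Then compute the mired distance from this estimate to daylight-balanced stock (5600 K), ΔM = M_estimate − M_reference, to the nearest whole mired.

ln(t − 10) = (238 + 305.0) / 138.5 = 3.9206.
t − 10 = e^3.9206 = 50.430, so t = 60.430.
T = 100·t = 6043 K → 6050 K to the nearest 50 K.
M_estimate = 10⁶/6050 = 165.29; M_reference = 10⁶/5600 = 178.57.
ΔM = 165.29 − 178.57 = -13.28 → -13 mireds.

-13 mireds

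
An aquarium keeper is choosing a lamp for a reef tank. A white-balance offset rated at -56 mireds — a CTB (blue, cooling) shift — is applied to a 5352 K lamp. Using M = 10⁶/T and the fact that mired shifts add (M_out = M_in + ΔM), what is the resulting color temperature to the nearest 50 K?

7650 K

M_in = 10⁶/5352 = 186.85 mireds.
M_out = 186.85 + (-56) = 130.85 mireds.
T_out = 10⁶/130.85 = 7642.6 K → 7650 K.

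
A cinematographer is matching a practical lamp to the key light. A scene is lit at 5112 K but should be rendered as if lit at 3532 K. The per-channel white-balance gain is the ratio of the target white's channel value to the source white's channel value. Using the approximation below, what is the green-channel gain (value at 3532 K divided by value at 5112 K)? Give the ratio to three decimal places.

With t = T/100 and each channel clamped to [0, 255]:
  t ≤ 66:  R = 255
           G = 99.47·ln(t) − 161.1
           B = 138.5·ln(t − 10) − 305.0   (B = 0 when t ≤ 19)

At 5112 K (t = 51.12):
  G = 99.47·ln 51.12 − 161.1 = 99.47·3.9342 − 161.1 = 230.232.
At 3532 K (t = 35.32):
  G = 99.47·ln 35.32 − 161.1 = 99.47·3.5644 − 161.1 = 193.456.
Gain = 193.456 / 230.232 = 0.8403 → 0.840.

0.840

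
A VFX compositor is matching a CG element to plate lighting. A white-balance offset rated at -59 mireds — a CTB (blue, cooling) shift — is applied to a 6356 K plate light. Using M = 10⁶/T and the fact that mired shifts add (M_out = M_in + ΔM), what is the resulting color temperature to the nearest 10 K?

10170 K

M_in = 10⁶/6356 = 157.33 mireds.
M_out = 157.33 + (-59) = 98.33 mireds.
T_out = 10⁶/98.33 = 10169.7 K → 10170 K.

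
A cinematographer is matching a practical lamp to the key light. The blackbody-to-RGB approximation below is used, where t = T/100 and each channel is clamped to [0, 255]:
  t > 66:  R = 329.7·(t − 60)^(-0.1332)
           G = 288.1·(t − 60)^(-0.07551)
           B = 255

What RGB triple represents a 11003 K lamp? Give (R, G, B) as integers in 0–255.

t = 11003/100 = 110.03; the t > 66 branch applies.
R = 329.7·(110.03 − 60)^(-0.1332) = 329.7·50.03^(-0.1332) = 329.7·0.59383 = 195.786.
G = 288.1·(110.03 − 60)^(-0.07551) = 288.1·50.03^(-0.07551) = 288.1·0.74420 = 214.405.
B = 255 by definition for t > 66.
Rounded: (196, 214, 255).

(196, 214, 255)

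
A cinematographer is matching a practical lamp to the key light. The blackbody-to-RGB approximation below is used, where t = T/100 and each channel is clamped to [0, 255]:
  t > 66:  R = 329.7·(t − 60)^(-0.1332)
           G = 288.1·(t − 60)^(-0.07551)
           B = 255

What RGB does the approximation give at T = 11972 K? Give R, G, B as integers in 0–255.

R=191, G=212, B=255

t = 11972/100 = 119.72; the t > 66 branch applies.
R = 329.7·(119.72 − 60)^(-0.1332) = 329.7·59.72^(-0.1332) = 329.7·0.57999 = 191.223.
G = 288.1·(119.72 − 60)^(-0.07551) = 288.1·59.72^(-0.07551) = 288.1·0.73432 = 211.558.
B = 255 by definition for t > 66.
Rounded: (191, 212, 255).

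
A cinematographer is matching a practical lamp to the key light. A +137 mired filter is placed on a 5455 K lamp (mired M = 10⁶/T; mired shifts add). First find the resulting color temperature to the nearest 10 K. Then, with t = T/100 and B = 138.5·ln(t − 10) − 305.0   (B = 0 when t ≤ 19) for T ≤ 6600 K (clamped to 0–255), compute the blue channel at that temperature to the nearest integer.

M_in = 10⁶/5455 = 183.32; M_out = 183.32 + (+137) = 320.32.
T_out = 10⁶/320.32 = 3121.9 K → 3120 K; t = 31.2.
B = 138.5·ln(31.2 − 10) − 305.0 = 138.5·ln 21.2 − 305.0 = 138.5·3.0540 − 305.0 = 117.979.
Rounded: 118.

118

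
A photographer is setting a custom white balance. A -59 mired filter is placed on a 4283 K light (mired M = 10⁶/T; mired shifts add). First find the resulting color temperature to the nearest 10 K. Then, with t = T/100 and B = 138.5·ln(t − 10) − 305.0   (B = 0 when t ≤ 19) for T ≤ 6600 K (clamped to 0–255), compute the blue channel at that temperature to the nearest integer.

229

M_in = 10⁶/4283 = 233.48; M_out = 233.48 + (-59) = 174.48.
T_out = 10⁶/174.48 = 5731.3 K → 5730 K; t = 57.3.
B = 138.5·ln(57.3 − 10) − 305.0 = 138.5·ln 47.3 − 305.0 = 138.5·3.8565 − 305.0 = 229.127.
Rounded: 229.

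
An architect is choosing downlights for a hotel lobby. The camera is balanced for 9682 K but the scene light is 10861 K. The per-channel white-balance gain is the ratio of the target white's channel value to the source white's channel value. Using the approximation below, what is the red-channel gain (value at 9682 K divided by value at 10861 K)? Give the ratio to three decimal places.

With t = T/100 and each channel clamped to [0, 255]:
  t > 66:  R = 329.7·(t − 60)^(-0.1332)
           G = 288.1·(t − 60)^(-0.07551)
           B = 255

1.038

At 10861 K (t = 108.61):
  R = 329.7·(108.61 − 60)^(-0.1332) = 329.7·48.61^(-0.1332) = 329.7·0.59611 = 196.538.
At 9682 K (t = 96.82):
  R = 329.7·(96.82 − 60)^(-0.1332) = 329.7·36.82^(-0.1332) = 329.7·0.61858 = 203.947.
Gain = 203.947 / 196.538 = 1.0377 → 1.038.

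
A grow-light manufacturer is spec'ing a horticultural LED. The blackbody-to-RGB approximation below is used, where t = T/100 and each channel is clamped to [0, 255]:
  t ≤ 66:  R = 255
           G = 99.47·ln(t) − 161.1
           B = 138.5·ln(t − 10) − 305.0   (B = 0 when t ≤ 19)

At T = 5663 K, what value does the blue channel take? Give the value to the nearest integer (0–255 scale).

227

t = 5663/100 = 56.63; the t ≤ 66 branch applies.
B = 138.5·ln(56.63 − 10) − 305.0 = 138.5·ln 46.63 − 305.0 = 138.5·3.8422 − 305.0 = 227.151.
Rounded: 227.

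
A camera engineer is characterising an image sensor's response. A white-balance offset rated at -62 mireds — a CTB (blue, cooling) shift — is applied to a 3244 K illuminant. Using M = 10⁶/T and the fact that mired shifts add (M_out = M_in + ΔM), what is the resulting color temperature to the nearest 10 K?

4060 K

M_in = 10⁶/3244 = 308.26 mireds.
M_out = 308.26 + (-62) = 246.26 mireds.
T_out = 10⁶/246.26 = 4060.7 K → 4060 K.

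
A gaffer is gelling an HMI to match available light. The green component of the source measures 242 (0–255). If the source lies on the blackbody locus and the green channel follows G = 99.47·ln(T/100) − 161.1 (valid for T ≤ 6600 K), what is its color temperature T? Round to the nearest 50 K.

5750 K

ln t = (242 + 161.1) / 99.47 = 4.0525.
t = e^4.0525 = 57.540.
T = 100·t = 5754 K → 5750 K to the nearest 50 K.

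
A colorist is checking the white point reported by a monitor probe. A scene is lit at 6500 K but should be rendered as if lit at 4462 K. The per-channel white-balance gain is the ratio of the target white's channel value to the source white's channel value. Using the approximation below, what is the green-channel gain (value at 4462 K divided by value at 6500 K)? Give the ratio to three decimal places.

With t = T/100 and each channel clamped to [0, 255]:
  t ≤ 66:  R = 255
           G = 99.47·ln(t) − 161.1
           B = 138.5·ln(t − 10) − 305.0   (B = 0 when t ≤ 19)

0.853

At 6500 K (t = 65):
  G = 99.47·ln 65 − 161.1 = 99.47·4.1744 − 161.1 = 254.126.
At 4462 K (t = 44.62):
  G = 99.47·ln 44.62 − 161.1 = 99.47·3.7982 − 161.1 = 216.705.
Gain = 216.705 / 254.126 = 0.8527 → 0.853.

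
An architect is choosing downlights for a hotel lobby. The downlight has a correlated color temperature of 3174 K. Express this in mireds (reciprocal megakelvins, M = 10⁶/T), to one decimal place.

M = 10⁶ / 3174 = 315.060 → 315.1 mireds.

315.1 mireds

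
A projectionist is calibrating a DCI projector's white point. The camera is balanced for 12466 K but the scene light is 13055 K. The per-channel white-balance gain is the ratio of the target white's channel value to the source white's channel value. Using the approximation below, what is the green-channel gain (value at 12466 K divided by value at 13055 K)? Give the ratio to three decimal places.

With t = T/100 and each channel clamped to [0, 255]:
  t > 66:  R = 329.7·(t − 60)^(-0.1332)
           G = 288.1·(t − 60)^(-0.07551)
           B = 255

At 13055 K (t = 130.55):
  G = 288.1·(130.55 − 60)^(-0.07551) = 288.1·70.55^(-0.07551) = 288.1·0.72514 = 208.912.
At 12466 K (t = 124.66):
  G = 288.1·(124.66 − 60)^(-0.07551) = 288.1·64.66^(-0.07551) = 288.1·0.72993 = 210.292.
Gain = 210.292 / 208.912 = 1.0066 → 1.007.

1.007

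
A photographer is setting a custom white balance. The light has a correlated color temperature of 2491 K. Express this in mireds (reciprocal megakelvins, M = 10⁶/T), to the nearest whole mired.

401 mireds

M = 10⁶ / 2491 = 401.445 → 401 mireds.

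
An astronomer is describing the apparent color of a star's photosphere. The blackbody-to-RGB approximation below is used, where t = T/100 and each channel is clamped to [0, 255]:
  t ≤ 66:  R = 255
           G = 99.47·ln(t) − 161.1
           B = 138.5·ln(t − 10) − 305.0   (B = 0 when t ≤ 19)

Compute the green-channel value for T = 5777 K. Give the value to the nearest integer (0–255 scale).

t = 5777/100 = 57.77; the t ≤ 66 branch applies.
G = 99.47·ln 57.77 − 161.1 = 99.47·4.0565 − 161.1 = 242.397.
Rounded: 242.

242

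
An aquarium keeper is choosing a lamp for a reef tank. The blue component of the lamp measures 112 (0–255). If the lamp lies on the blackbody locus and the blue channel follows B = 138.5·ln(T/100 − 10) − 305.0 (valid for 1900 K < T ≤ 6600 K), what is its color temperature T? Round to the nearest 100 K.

ln(t − 10) = (112 + 305.0) / 138.5 = 3.0108.
t − 10 = e^3.0108 = 20.304, so t = 30.304.
T = 100·t = 3030 K → 3000 K to the nearest 100 K.

3000 K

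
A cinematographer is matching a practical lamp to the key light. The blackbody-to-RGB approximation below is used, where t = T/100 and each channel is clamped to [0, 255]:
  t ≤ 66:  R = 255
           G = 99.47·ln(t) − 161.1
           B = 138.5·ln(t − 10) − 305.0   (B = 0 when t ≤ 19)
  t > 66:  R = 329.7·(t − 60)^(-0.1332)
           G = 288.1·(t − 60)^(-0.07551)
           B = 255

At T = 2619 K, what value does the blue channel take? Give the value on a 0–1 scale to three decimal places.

0.316

t = 2619/100 = 26.19; the t ≤ 66 branch applies.
B = 138.5·ln(26.19 − 10) − 305.0 = 138.5·ln 16.19 − 305.0 = 138.5·2.7844 − 305.0 = 80.639.
On a 0–1 scale: 80.639/255 = 0.3162 → 0.316.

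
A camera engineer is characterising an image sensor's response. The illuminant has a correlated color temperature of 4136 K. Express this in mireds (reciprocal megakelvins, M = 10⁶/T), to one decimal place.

241.8 mireds

M = 10⁶ / 4136 = 241.779 → 241.8 mireds.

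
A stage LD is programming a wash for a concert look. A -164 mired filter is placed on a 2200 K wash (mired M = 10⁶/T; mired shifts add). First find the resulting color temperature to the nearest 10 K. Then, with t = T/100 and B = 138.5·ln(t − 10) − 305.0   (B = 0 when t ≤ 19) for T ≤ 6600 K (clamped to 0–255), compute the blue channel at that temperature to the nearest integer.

M_in = 10⁶/2200 = 454.55; M_out = 454.55 + (-164) = 290.55.
T_out = 10⁶/290.55 = 3441.8 K → 3440 K; t = 34.4.
B = 138.5·ln(34.4 − 10) − 305.0 = 138.5·ln 24.4 − 305.0 = 138.5·3.1946 − 305.0 = 137.450.
Rounded: 137.

137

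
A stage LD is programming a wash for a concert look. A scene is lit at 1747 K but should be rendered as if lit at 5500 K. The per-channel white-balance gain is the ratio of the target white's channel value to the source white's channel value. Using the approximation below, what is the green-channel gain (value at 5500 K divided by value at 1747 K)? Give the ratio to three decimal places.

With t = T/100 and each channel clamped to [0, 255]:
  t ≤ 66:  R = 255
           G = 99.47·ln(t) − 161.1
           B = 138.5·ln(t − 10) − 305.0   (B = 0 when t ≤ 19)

At 1747 K (t = 17.47):
  G = 99.47·ln 17.47 − 161.1 = 99.47·2.8605 − 161.1 = 123.432.
At 5500 K (t = 55):
  G = 99.47·ln 55 − 161.1 = 99.47·4.0073 − 161.1 = 237.509.
Gain = 237.509 / 123.432 = 1.9242 → 1.924.

1.924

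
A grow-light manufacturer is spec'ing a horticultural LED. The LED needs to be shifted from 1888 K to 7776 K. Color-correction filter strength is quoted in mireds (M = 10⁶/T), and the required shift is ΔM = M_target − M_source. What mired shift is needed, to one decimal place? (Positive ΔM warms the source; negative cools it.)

M_source = 10⁶/1888 = 529.661; M_target = 10⁶/7776 = 128.601.
ΔM = 128.601 − 529.661 = -401.060 → -401.1 mireds, a cooling shift.

-401.1 mireds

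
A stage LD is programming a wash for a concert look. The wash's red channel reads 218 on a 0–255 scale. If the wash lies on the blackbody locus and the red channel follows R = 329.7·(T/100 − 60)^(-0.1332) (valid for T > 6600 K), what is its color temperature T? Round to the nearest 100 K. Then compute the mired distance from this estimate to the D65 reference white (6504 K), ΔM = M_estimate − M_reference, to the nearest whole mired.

(t − 60)^(-0.1332) = 218/329.7 = 0.66121.
t − 60 = 0.66121^(1/-0.1332) = 0.66121^(-7.508) = 22.326, so t = 82.326.
T = 100·t = 8233 K → 8200 K to the nearest 100 K.
M_estimate = 10⁶/8200 = 121.95; M_reference = 10⁶/6504 = 153.75.
ΔM = 121.95 − 153.75 = -31.80 → -32 mireds.

-32 mireds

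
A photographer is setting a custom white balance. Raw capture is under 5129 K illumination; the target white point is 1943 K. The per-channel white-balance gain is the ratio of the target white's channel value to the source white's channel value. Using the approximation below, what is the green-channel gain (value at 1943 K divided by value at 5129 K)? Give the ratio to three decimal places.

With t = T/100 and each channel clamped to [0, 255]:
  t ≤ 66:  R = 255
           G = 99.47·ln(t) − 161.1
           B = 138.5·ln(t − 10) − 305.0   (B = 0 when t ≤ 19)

At 5129 K (t = 51.29):
  G = 99.47·ln 51.29 − 161.1 = 99.47·3.9375 − 161.1 = 230.563.
At 1943 K (t = 19.43):
  G = 99.47·ln 19.43 − 161.1 = 99.47·2.9668 − 161.1 = 134.009.
Gain = 134.009 / 230.563 = 0.5812 → 0.581.

0.581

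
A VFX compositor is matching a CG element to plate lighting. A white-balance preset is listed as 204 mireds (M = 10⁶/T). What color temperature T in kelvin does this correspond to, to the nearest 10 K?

T = 10⁶ / 204 = 4901.96 K → 4900 K.

4900 K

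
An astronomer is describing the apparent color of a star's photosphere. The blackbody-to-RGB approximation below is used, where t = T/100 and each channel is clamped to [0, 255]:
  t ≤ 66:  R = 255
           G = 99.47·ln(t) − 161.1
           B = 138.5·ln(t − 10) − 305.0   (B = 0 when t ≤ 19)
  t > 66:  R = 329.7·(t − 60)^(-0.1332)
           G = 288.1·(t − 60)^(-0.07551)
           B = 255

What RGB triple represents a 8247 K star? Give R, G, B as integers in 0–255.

R=218, G=228, B=255

t = 8247/100 = 82.47; the t > 66 branch applies.
R = 329.7·(82.47 − 60)^(-0.1332) = 329.7·22.47^(-0.1332) = 329.7·0.66064 = 217.814.
G = 288.1·(82.47 − 60)^(-0.07551) = 288.1·22.47^(-0.07551) = 288.1·0.79057 = 227.763.
B = 255 by definition for t > 66.
Rounded: (218, 228, 255).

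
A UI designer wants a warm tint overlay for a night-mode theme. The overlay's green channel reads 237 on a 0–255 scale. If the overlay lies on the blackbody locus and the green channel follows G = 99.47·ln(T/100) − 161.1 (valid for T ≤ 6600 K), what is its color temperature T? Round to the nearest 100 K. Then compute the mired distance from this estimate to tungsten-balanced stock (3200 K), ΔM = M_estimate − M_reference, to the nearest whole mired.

ln t = (237 + 161.1) / 99.47 = 4.0022.
t = e^4.0022 = 54.719.
T = 100·t = 5472 K → 5500 K to the nearest 100 K.
M_estimate = 10⁶/5500 = 181.82; M_reference = 10⁶/3200 = 312.50.
ΔM = 181.82 − 312.50 = -130.68 → -131 mireds.

-131 mireds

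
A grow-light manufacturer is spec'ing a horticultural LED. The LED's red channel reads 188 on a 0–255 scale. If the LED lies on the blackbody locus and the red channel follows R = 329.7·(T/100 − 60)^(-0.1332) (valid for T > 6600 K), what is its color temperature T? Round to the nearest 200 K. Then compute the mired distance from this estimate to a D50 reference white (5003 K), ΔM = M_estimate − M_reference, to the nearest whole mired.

-122 mireds

(t − 60)^(-0.1332) = 188/329.7 = 0.57022.
t − 60 = 0.57022^(1/-0.1332) = 0.57022^(-7.508) = 67.848, so t = 127.848.
T = 100·t = 12785 K → 12800 K to the nearest 200 K.
M_estimate = 10⁶/12800 = 78.12; M_reference = 10⁶/5003 = 199.88.
ΔM = 78.12 − 199.88 = -121.76 → -122 mireds.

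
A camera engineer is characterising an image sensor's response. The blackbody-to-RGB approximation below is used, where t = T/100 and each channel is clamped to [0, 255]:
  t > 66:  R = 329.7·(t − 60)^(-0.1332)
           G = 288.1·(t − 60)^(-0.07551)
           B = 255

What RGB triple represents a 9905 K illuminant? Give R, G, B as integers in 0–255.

t = 9905/100 = 99.05; the t > 66 branch applies.
R = 329.7·(99.05 − 60)^(-0.1332) = 329.7·39.05^(-0.1332) = 329.7·0.61376 = 202.356.
G = 288.1·(99.05 − 60)^(-0.07551) = 288.1·39.05^(-0.07551) = 288.1·0.75826 = 218.454.
B = 255 by definition for t > 66.
Rounded: (202, 218, 255).

R=202, G=218, B=255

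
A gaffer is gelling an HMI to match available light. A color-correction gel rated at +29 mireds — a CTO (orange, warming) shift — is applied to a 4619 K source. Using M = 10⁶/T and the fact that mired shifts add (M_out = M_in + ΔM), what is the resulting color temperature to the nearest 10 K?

4070 K

M_in = 10⁶/4619 = 216.50 mireds.
M_out = 216.50 + (+29) = 245.50 mireds.
T_out = 10⁶/245.50 = 4073.4 K → 4070 K.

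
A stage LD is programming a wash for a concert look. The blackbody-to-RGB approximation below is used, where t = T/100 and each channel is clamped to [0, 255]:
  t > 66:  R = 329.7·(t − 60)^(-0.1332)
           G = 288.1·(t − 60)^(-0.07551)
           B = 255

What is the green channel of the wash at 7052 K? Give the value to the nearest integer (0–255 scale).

t = 7052/100 = 70.52; the t > 66 branch applies.
G = 288.1·(70.52 − 60)^(-0.07551) = 288.1·10.52^(-0.07551) = 288.1·0.83720 = 241.196.
Rounded: 241.

241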